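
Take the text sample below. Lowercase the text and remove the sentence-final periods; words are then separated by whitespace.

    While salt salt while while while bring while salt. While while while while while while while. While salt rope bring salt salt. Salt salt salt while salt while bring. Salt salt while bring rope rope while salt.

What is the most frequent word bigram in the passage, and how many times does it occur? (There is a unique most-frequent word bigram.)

Bigram frequencies (highest first):
  while while: 9
  salt salt: 6
  while salt: 5
  salt while: 5
  while bring: 3
  bring salt: 2
  … (6 more, each ≤ 1)

"while while", 9 times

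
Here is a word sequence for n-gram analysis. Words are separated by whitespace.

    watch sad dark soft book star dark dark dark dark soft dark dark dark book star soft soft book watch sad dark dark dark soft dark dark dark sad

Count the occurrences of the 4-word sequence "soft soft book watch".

1

Scanning the 26 overlapping 4-gram windows for "soft soft book watch":
  position 17–20: soft soft book watch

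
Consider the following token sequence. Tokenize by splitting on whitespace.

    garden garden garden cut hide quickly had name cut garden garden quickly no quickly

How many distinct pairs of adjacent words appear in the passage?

14 tokens → 13 bigram windows in total.
Repeated bigrams (each contributes count−1 duplicates):
  garden garden: 3
2 duplicate windows → 13 − 2 = 11 distinct.

11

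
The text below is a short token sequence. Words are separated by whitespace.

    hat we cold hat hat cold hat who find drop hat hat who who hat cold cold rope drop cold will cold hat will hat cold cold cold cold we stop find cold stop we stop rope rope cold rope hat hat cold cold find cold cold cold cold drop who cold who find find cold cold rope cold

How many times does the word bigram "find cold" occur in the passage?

Scanning the 58 overlapping bigram windows for "find cold":
  position 32–33: find cold
  position 45–46: find cold
  position 55–56: find cold

3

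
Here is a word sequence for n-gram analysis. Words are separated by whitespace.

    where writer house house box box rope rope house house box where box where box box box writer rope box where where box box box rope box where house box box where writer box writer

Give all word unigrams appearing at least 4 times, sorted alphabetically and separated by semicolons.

Unigram counts meeting the condition (at least 4 times):
  box: 15
  house: 5
  rope: 4
  where: 7
  writer: 4

box; house; rope; where; writer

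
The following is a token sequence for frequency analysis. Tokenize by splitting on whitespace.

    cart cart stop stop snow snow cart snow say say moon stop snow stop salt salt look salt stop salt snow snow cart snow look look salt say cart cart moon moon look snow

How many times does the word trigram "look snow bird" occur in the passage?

0

Scanning the 32 overlapping trigram windows for "look snow bird":
  (none found)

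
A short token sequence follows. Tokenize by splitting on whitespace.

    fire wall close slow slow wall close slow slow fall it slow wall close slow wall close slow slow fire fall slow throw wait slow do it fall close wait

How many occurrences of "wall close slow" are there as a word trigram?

4

Scanning the 28 overlapping trigram windows for "wall close slow":
  position 2–4: wall close slow
  position 6–8: wall close slow
  position 13–15: wall close slow
  position 16–18: wall close slow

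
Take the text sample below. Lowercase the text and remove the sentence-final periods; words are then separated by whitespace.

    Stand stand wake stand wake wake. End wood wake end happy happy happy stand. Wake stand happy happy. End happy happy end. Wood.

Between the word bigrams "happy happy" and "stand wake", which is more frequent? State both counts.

"happy happy": 4 occurrences
"stand wake": 3 occurrences

"happy happy" (4 vs 3)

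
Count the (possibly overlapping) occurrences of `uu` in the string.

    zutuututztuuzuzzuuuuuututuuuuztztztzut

Sliding a length-2 window over the 38 characters (37 positions):
  position 4–5: uu
  position 11–12: uu
  position 17–18: uu
  position 18–19: uu
  position 19–20: uu
  position 20–21: uu
  position 21–22: uu
  position 26–27: uu
  position 27–28: uu
  position 28–29: uu

10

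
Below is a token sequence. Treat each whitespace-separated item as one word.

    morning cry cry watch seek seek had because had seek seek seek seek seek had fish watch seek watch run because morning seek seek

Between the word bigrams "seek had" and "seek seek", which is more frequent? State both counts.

"seek had": 2 occurrences
"seek seek": 6 occurrences

"seek seek" (6 vs 2)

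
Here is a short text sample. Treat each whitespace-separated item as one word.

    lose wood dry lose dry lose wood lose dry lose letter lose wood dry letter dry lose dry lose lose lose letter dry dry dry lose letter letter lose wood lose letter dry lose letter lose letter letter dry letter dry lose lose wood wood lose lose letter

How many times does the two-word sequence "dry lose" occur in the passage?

Scanning the 47 overlapping bigram windows for "dry lose":
  position 3–4: dry lose
  position 5–6: dry lose
  position 9–10: dry lose
  position 16–17: dry lose
  position 18–19: dry lose
  position 25–26: dry lose
  position 33–34: dry lose
  position 41–42: dry lose

8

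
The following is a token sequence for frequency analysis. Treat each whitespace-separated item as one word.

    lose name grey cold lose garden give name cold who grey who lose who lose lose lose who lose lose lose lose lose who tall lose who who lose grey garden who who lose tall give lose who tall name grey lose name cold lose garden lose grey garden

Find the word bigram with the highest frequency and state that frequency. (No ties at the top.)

Bigram frequencies (highest first):
  lose lose: 6
  who lose: 5
  lose who: 5
  lose name: 2
  name grey: 2
  cold lose: 2
  … (20 more, each ≤ 2)

"lose lose", 6 times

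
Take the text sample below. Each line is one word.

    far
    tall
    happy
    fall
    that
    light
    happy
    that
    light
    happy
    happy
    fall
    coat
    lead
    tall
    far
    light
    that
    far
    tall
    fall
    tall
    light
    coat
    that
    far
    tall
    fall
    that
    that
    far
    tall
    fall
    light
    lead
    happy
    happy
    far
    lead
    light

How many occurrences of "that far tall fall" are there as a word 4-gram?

Scanning the 37 overlapping 4-gram windows for "that far tall fall":
  position 18–21: that far tall fall
  position 25–28: that far tall fall
  position 30–33: that far tall fall

3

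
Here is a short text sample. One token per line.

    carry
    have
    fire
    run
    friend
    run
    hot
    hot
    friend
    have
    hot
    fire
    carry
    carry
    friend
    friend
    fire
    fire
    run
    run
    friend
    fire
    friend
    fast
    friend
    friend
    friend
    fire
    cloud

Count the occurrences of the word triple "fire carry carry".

Scanning the 27 overlapping trigram windows for "fire carry carry":
  position 12–14: fire carry carry

1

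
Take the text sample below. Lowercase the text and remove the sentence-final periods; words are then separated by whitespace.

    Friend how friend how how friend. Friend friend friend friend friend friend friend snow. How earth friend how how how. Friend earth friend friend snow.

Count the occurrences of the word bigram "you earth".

Scanning the 24 overlapping bigram windows for "you earth":
  (none found)

0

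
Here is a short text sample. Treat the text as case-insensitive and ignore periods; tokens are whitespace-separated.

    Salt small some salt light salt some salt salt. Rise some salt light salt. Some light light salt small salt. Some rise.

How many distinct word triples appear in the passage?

22 tokens → 20 trigram windows in total.
Repeated trigrams (each contributes count−1 duplicates):
  light salt some: 2
  salt light salt: 2
  some salt light: 2
3 duplicate windows → 20 − 3 = 17 distinct.

17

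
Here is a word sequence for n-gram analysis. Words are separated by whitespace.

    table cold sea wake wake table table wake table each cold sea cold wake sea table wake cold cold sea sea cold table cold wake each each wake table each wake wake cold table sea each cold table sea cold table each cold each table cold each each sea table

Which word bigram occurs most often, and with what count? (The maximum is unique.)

Bigram frequencies (highest first):
  cold table: 4
  table cold: 3
  cold sea: 3
  wake table: 3
  table each: 3
  each cold: 3
  … (19 more, each ≤ 3)

"cold table", 4 times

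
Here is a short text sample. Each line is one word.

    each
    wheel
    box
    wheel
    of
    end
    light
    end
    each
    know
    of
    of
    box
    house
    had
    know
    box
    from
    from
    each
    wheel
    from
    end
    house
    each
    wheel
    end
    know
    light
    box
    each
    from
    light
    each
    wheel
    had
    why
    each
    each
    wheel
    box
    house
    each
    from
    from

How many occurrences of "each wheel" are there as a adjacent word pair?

Scanning the 44 overlapping bigram windows for "each wheel":
  position 1–2: each wheel
  position 20–21: each wheel
  position 25–26: each wheel
  position 34–35: each wheel
  position 39–40: each wheel

5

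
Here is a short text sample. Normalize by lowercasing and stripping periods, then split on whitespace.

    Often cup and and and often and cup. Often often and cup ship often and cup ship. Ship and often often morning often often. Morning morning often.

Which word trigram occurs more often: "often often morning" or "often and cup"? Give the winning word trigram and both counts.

"often often morning": 2 occurrences
"often and cup": 3 occurrences

"often and cup" (3 vs 2)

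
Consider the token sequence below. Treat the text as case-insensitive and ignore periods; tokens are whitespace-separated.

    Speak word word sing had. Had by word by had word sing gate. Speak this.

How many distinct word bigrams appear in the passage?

15 tokens → 14 bigram windows in total.
Repeated bigrams (each contributes count−1 duplicates):
  word sing: 2
1 duplicate windows → 14 − 1 = 13 distinct.

13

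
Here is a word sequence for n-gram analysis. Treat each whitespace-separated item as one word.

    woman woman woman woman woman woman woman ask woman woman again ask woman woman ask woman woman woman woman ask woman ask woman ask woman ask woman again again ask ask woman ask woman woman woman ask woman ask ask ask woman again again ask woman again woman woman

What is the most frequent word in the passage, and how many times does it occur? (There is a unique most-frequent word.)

"woman", 28 times

Unigram frequencies (highest first):
  woman: 28
  ask: 15
  again: 6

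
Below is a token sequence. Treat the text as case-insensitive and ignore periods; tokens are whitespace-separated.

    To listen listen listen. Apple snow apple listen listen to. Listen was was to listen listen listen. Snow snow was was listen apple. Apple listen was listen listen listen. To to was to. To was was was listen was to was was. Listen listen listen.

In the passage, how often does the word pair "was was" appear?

5

Scanning the 44 overlapping bigram windows for "was was":
  position 12–13: was was
  position 20–21: was was
  position 35–36: was was
  position 36–37: was was
  position 41–42: was was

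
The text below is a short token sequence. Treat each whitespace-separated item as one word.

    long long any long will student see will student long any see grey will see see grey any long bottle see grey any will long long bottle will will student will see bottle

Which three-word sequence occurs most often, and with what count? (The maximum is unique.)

"see grey any", 2 times

Trigram frequencies (highest first):
  see grey any: 2
  long long any: 1
  long any long: 1
  any long will: 1
  long will student: 1
  will student see: 1
  … (24 more, each ≤ 1)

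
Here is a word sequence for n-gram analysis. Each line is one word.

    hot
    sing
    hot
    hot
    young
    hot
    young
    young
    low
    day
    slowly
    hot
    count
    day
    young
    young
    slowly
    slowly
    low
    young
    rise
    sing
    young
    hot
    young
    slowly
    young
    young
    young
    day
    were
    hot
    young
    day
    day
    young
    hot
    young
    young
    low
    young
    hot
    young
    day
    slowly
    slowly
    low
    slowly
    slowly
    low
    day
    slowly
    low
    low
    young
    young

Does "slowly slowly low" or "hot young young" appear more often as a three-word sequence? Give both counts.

"slowly slowly low" (3 vs 2)

"slowly slowly low": 3 occurrences
"hot young young": 2 occurrences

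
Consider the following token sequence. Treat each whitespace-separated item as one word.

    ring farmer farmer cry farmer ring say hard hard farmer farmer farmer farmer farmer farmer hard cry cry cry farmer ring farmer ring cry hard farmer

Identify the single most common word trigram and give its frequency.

"farmer farmer farmer", 4 times

Trigram frequencies (highest first):
  farmer farmer farmer: 4
  cry farmer ring: 2
  ring farmer farmer: 1
  farmer farmer cry: 1
  farmer cry farmer: 1
  farmer ring say: 1
  … (14 more, each ≤ 1)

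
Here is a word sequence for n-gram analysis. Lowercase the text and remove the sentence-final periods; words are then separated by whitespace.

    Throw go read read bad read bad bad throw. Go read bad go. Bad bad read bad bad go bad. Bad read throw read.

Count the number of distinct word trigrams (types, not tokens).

16

24 tokens → 22 trigram windows in total.
Repeated trigrams (each contributes count−1 duplicates):
  bad bad read: 2
  bad go bad: 2
  bad read bad: 2
  go bad bad: 2
  read bad bad: 2
  throw go read: 2
6 duplicate windows → 22 − 6 = 16 distinct.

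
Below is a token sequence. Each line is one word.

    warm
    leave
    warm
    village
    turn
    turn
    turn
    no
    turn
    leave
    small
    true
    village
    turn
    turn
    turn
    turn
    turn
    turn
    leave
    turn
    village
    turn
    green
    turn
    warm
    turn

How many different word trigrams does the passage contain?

27 tokens → 25 trigram windows in total.
Repeated trigrams (each contributes count−1 duplicates):
  turn turn turn: 5
  village turn turn: 2
5 duplicate windows → 25 − 5 = 20 distinct.

20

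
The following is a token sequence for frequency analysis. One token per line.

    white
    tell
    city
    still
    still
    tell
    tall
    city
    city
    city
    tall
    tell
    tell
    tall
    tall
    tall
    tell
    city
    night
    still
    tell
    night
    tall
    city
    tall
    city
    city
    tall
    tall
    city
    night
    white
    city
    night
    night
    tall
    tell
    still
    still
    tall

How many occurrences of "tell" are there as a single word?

7

Scanning the 40 tokens for "tell":
  position 2: tell
  position 6: tell
  position 12: tell
  position 13: tell
  position 17: tell
  position 21: tell
  position 37: tell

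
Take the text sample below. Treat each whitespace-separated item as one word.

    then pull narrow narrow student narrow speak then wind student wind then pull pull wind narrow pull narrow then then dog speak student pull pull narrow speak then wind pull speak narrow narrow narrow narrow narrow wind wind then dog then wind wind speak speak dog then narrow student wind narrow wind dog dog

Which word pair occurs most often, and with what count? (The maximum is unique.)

"narrow narrow", 5 times

Bigram frequencies (highest first):
  narrow narrow: 5
  pull narrow: 3
  then wind: 3
  then pull: 2
  narrow student: 2
  narrow speak: 2
  … (27 more, each ≤ 2)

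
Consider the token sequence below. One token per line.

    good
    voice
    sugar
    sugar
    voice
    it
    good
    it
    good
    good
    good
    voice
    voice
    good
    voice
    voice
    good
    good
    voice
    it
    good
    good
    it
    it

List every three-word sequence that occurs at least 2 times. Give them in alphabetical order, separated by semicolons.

good good voice; good voice voice; it good good; voice it good; voice voice good

Trigram counts meeting the condition (at least 2 times):
  good good voice: 2
  good voice voice: 2
  it good good: 2
  voice it good: 2
  voice voice good: 2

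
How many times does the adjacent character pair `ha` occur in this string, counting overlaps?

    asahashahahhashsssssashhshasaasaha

6

Sliding a length-2 window over the 34 characters (33 positions):
  position 4–5: ha
  position 7–8: ha
  position 9–10: ha
  position 12–13: ha
  position 26–27: ha
  position 33–34: ha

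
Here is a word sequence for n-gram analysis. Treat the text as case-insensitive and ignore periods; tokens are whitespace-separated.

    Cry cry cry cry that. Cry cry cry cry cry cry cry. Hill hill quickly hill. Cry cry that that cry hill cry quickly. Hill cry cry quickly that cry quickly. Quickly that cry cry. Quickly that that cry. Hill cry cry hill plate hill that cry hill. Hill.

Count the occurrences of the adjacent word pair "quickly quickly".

1

Scanning the 48 overlapping bigram windows for "quickly quickly":
  position 31–32: quickly quickly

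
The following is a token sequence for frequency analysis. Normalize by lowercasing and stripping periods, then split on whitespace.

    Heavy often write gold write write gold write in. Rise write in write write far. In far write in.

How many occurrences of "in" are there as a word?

4

Scanning the 19 tokens for "in":
  position 9: in
  position 12: in
  position 16: in
  position 19: in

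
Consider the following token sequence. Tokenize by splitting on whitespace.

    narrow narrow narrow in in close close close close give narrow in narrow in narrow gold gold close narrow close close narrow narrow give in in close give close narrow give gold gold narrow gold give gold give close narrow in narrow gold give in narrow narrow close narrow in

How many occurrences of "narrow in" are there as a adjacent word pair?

Scanning the 49 overlapping bigram windows for "narrow in":
  position 3–4: narrow in
  position 11–12: narrow in
  position 13–14: narrow in
  position 40–41: narrow in
  position 49–50: narrow in

5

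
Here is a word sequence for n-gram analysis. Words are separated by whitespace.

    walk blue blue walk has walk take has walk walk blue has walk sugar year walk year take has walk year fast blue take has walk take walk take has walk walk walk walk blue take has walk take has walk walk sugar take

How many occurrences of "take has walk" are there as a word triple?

Scanning the 42 overlapping trigram windows for "take has walk":
  position 7–9: take has walk
  position 18–20: take has walk
  position 24–26: take has walk
  position 29–31: take has walk
  position 36–38: take has walk
  position 39–41: take has walk

6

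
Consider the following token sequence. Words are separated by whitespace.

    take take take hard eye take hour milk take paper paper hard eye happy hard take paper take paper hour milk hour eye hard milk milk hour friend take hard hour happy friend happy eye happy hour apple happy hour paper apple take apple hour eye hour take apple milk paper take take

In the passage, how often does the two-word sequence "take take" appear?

3

Scanning the 52 overlapping bigram windows for "take take":
  position 1–2: take take
  position 2–3: take take
  position 52–53: take take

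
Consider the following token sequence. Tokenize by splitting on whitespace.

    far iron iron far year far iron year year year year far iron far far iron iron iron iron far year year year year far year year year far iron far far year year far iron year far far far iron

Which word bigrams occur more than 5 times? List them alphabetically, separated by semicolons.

far iron; year far; year year

Bigram counts meeting the condition (more than 5 times):
  far iron: 7
  year far: 6
  year year: 9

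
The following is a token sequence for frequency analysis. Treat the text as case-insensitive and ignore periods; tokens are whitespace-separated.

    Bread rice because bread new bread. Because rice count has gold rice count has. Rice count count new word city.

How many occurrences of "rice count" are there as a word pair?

Scanning the 19 overlapping bigram windows for "rice count":
  position 8–9: rice count
  position 12–13: rice count
  position 15–16: rice count

3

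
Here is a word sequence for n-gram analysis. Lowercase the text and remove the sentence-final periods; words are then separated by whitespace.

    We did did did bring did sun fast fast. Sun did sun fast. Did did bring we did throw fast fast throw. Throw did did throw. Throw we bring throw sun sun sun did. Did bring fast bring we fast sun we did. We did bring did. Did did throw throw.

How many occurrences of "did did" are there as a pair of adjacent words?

Scanning the 50 overlapping bigram windows for "did did":
  position 2–3: did did
  position 3–4: did did
  position 14–15: did did
  position 24–25: did did
  position 34–35: did did
  position 47–48: did did
  position 48–49: did did

7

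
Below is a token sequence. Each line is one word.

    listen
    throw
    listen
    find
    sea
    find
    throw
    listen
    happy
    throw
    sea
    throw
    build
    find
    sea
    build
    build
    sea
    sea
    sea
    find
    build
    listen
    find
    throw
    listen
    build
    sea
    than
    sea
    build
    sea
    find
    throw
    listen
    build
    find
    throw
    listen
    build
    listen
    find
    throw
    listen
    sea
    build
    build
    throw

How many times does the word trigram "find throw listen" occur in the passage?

5

Scanning the 46 overlapping trigram windows for "find throw listen":
  position 6–8: find throw listen
  position 24–26: find throw listen
  position 33–35: find throw listen
  position 37–39: find throw listen
  position 42–44: find throw listen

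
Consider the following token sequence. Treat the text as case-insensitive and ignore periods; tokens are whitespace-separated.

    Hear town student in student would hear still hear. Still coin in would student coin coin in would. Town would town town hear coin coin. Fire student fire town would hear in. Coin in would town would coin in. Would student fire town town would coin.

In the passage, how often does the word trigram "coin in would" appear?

Scanning the 44 overlapping trigram windows for "coin in would":
  position 11–13: coin in would
  position 16–18: coin in would
  position 33–35: coin in would
  position 38–40: coin in would

4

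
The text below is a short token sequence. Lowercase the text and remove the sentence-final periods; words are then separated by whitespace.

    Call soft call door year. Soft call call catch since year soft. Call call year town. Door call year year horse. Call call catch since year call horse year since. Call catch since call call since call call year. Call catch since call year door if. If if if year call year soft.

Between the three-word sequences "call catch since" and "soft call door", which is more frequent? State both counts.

"call catch since": 4 occurrences
"soft call door": 1 occurrence

"call catch since" (4 vs 1)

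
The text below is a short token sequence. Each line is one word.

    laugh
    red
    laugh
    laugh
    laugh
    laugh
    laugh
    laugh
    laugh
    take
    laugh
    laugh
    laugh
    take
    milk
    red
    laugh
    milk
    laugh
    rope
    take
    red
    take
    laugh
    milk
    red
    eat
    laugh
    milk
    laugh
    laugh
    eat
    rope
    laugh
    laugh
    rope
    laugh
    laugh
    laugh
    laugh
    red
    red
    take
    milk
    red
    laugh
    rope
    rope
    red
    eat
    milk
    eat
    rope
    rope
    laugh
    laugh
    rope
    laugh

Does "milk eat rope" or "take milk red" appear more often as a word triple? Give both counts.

"take milk red" (2 vs 1)

"milk eat rope": 1 occurrence
"take milk red": 2 occurrences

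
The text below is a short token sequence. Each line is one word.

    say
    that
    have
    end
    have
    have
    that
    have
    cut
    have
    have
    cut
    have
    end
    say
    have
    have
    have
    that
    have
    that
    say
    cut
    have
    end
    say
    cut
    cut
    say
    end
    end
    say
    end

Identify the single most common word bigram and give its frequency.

Bigram frequencies (highest first):
  have have: 4
  that have: 3
  have end: 3
  have that: 3
  cut have: 3
  end say: 3
  … (10 more, each ≤ 2)

"have have", 4 times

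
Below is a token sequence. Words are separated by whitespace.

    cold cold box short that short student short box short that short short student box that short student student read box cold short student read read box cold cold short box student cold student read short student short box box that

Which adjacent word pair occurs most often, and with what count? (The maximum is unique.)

"short student", 5 times

Bigram frequencies (highest first):
  short student: 5
  that short: 3
  short box: 3
  student read: 3
  cold cold: 2
  box short: 2
  … (16 more, each ≤ 2)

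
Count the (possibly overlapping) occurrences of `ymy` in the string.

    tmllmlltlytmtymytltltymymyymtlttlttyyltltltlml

3

Sliding a length-3 window over the 46 characters (44 positions):
  position 14–16: ymy
  position 22–24: ymy
  position 24–26: ymy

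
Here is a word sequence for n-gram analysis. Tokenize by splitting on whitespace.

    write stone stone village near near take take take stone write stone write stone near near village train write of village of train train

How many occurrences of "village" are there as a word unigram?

3

Scanning the 24 tokens for "village":
  position 4: village
  position 17: village
  position 21: village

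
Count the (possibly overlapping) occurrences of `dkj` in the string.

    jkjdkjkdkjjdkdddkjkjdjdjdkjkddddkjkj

5

Sliding a length-3 window over the 36 characters (34 positions):
  position 4–6: dkj
  position 8–10: dkj
  position 16–18: dkj
  position 25–27: dkj
  position 32–34: dkj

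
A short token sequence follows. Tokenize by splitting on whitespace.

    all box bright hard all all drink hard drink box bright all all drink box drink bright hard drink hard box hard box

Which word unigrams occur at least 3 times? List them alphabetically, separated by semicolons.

Unigram counts meeting the condition (at least 3 times):
  all: 5
  box: 5
  bright: 3
  drink: 5
  hard: 5

all; box; bright; drink; hard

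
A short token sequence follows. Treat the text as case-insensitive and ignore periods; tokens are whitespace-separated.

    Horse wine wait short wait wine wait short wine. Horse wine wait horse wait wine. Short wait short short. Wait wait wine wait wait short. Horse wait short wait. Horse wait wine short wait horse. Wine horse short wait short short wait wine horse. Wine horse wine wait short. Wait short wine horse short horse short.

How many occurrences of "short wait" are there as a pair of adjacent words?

8

Scanning the 55 overlapping bigram windows for "short wait":
  position 4–5: short wait
  position 16–17: short wait
  position 19–20: short wait
  position 28–29: short wait
  position 33–34: short wait
  position 38–39: short wait
  position 41–42: short wait
  position 49–50: short wait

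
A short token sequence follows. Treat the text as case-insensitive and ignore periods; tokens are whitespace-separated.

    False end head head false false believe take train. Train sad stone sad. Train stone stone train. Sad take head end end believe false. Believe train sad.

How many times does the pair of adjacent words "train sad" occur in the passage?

3

Scanning the 26 overlapping bigram windows for "train sad":
  position 10–11: train sad
  position 17–18: train sad
  position 26–27: train sad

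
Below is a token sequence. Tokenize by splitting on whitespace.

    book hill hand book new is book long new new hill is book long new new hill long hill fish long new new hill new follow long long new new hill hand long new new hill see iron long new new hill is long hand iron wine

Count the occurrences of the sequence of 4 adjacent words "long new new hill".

Scanning the 44 overlapping 4-gram windows for "long new new hill":
  position 8–11: long new new hill
  position 14–17: long new new hill
  position 21–24: long new new hill
  position 28–31: long new new hill
  position 33–36: long new new hill
  position 39–42: long new new hill

6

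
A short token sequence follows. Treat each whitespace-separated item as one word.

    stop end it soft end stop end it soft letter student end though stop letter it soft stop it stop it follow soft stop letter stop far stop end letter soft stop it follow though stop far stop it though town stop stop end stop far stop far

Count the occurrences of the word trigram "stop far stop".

3

Scanning the 46 overlapping trigram windows for "stop far stop":
  position 26–28: stop far stop
  position 36–38: stop far stop
  position 45–47: stop far stop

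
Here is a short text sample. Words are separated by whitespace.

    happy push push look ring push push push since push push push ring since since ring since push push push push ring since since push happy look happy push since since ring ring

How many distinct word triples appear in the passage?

33 tokens → 31 trigram windows in total.
Repeated trigrams (each contributes count−1 duplicates):
  push push push: 4
  push push ring: 2
  push ring since: 2
  ring since since: 2
  since push push: 2
  since since ring: 2
8 duplicate windows → 31 − 8 = 23 distinct.

23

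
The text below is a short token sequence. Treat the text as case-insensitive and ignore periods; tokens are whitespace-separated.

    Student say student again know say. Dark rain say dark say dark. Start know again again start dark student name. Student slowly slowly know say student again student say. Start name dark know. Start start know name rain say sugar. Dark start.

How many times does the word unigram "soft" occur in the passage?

Scanning the 42 tokens for "soft":
  (none found)

0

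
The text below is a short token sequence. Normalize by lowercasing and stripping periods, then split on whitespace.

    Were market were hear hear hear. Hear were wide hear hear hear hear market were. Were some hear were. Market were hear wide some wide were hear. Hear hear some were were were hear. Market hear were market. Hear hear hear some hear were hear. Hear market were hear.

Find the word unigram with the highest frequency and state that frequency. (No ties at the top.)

"hear", 22 times

Unigram frequencies (highest first):
  hear: 22
  were: 14
  market: 6
  some: 4
  wide: 3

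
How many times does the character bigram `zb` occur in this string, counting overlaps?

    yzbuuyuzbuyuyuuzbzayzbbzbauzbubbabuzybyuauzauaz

6

Sliding a length-2 window over the 47 characters (46 positions):
  position 2–3: zb
  position 8–9: zb
  position 16–17: zb
  position 21–22: zb
  position 24–25: zb
  position 28–29: zb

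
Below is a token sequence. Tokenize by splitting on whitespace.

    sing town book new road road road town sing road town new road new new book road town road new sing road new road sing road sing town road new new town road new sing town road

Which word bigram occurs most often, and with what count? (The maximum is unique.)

"road new", 5 times

Bigram frequencies (highest first):
  road new: 5
  town road: 4
  sing town: 3
  new road: 3
  road town: 3
  sing road: 3
  … (11 more, each ≤ 2)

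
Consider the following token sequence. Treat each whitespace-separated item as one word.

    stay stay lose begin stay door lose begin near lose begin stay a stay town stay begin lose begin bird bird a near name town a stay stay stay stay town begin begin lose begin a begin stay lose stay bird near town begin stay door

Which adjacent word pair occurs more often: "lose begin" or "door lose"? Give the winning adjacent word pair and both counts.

"lose begin": 5 occurrences
"door lose": 1 occurrence

"lose begin" (5 vs 1)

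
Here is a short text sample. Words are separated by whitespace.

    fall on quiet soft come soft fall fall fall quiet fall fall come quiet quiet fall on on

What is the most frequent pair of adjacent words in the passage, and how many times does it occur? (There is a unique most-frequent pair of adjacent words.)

Bigram frequencies (highest first):
  fall fall: 3
  fall on: 2
  quiet fall: 2
  on quiet: 1
  quiet soft: 1
  soft come: 1
  … (7 more, each ≤ 1)

"fall fall", 3 times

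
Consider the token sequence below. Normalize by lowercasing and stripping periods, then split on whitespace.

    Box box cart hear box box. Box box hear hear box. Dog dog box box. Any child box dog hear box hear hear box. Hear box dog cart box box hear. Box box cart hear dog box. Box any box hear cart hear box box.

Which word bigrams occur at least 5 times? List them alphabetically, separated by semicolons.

box box; box hear; hear box

Bigram counts meeting the condition (at least 5 times):
  box box: 9
  box hear: 5
  hear box: 7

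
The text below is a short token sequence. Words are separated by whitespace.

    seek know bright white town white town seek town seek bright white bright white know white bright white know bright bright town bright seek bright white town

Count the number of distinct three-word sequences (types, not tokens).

21

27 tokens → 25 trigram windows in total.
Repeated trigrams (each contributes count−1 duplicates):
  bright white know: 2
  bright white town: 2
  seek bright white: 2
  white bright white: 2
4 duplicate windows → 25 − 4 = 21 distinct.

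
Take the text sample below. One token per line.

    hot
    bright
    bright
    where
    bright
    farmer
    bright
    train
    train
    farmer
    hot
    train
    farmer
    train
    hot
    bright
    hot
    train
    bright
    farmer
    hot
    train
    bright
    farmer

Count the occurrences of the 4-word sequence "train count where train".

0

Scanning the 21 overlapping 4-gram windows for "train count where train":
  (none found)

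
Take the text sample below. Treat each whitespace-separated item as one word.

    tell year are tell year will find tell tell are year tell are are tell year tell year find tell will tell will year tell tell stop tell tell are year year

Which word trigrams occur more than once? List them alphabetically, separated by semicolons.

are tell year; tell are year; tell tell are

Trigram counts meeting the condition (more than once):
  are tell year: 2
  tell are year: 2
  tell tell are: 2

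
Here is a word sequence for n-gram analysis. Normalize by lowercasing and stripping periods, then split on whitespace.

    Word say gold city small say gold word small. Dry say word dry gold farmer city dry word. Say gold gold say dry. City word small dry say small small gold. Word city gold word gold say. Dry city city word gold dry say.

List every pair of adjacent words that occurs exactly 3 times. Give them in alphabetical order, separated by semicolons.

Bigram counts meeting the condition (exactly 3 times):
  dry say: 3
  gold word: 3
  say gold: 3

dry say; gold word; say gold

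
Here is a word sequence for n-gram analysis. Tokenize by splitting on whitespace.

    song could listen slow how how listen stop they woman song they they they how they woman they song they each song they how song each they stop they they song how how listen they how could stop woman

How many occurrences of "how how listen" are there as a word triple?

2

Scanning the 37 overlapping trigram windows for "how how listen":
  position 5–7: how how listen
  position 32–34: how how listen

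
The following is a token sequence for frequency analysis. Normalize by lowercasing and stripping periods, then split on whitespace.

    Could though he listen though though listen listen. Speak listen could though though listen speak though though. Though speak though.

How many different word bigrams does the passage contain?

20 tokens → 19 bigram windows in total.
Repeated bigrams (each contributes count−1 duplicates):
  though though: 4
  could though: 2
  listen speak: 2
  speak though: 2
  though listen: 2
7 duplicate windows → 19 − 7 = 12 distinct.

12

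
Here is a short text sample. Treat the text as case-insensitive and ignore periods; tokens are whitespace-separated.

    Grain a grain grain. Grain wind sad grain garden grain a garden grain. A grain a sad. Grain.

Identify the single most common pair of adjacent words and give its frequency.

"grain a", 4 times

Bigram frequencies (highest first):
  grain a: 4
  a grain: 2
  grain grain: 2
  sad grain: 2
  garden grain: 2
  grain wind: 1
  … (4 more, each ≤ 1)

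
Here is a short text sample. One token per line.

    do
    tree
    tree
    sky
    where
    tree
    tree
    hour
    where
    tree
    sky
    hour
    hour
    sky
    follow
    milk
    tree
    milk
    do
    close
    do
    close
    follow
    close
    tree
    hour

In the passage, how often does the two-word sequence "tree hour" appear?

Scanning the 25 overlapping bigram windows for "tree hour":
  position 7–8: tree hour
  position 25–26: tree hour

2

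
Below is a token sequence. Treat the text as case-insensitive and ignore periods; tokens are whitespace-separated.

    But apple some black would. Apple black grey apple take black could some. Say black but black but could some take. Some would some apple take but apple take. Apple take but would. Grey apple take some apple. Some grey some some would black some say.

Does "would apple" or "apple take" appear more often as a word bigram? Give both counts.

"would apple": 1 occurrence
"apple take": 5 occurrences

"apple take" (5 vs 1)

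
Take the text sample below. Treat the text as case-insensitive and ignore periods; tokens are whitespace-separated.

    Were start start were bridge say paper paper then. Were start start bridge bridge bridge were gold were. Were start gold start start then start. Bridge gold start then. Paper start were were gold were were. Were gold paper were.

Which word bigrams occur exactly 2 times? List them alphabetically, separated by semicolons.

Bigram counts meeting the condition (exactly 2 times):
  bridge bridge: 2
  gold start: 2
  gold were: 2
  start bridge: 2
  start then: 2
  start were: 2

bridge bridge; gold start; gold were; start bridge; start then; start were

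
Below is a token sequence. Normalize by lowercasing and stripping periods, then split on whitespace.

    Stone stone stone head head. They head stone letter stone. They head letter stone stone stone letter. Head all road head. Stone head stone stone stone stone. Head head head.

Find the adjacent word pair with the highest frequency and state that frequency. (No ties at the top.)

Bigram frequencies (highest first):
  stone stone: 7
  stone head: 3
  head head: 3
  head stone: 3
  they head: 2
  stone letter: 2
  … (8 more, each ≤ 2)

"stone stone", 7 times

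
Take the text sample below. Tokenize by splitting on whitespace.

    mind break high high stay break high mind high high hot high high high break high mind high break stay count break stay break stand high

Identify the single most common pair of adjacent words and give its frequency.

Bigram frequencies (highest first):
  high high: 4
  break high: 3
  stay break: 2
  high mind: 2
  mind high: 2
  high break: 2
  … (9 more, each ≤ 2)

"high high", 4 times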